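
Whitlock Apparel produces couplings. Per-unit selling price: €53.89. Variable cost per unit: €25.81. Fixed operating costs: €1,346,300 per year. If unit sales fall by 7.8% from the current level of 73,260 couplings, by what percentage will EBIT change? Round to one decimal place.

-22.6%

Contribution at this volume is 73,260 × €28.08 = €2,057,140.80.
EBIT = €2,057,140.80 − €1,346,300 = €710,840.80.
So DOL = total CM / EBIT = €2,057,140.80 / €710,840.80 = 2.8940.
Operating income changes by 2.8940 × -7.8% = -22.6%.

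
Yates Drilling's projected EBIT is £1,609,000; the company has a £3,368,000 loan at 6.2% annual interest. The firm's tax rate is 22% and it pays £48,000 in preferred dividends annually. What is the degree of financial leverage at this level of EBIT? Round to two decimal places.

1.20

Annual interest charges come to £208,816.00.
Preferred dividends grossed up pre-tax: £48,000 / (1 − 0.22) = £61,538.46.
DFL = EBIT ÷ [EBIT − I − D_p/(1−t)] = £1,609,000 ÷ [£1,609,000 − £208,816.00 − £61,538.46] = £1,609,000 ÷ £1,338,645.54 = 1.2020.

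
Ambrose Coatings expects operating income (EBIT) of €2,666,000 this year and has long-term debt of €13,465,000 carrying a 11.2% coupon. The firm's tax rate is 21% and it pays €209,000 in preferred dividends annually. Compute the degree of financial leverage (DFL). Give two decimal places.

2.98

Interest = €1,508,080.00.
Preferred dividends grossed up pre-tax: €209,000 / (1 − 0.21) = €264,556.96.
DFL = EBIT ÷ [EBIT − I − D_p/(1−t)] = €2,666,000 ÷ [€2,666,000 − €1,508,080.00 − €264,556.96] = €2,666,000 ÷ €893,363.04 = 2.9842.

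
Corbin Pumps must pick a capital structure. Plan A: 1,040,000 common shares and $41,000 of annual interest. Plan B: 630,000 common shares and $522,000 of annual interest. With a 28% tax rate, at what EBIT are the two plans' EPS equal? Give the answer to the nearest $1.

At indifference, (EBIT − 41,000)(1 − t)/1,040,000 = (EBIT − 522,000)(1 − t)/630,000.
Cancelling (1 − t) and cross-multiplying: 630,000·(EBIT − 41,000) = 1,040,000·(EBIT − 522,000).
EBIT × (1,040,000 − 630,000) = 522,000 × 1,040,000 − 41,000 × 630,000 = 517,050,000,000, so EBIT = 517,050,000,000 ÷ 410,000 = 1,261,097.56.

$1,261,098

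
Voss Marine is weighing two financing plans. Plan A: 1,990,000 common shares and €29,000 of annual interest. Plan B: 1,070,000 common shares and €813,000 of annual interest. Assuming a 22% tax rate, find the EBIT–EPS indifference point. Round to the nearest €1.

Set EPS_A = EPS_B: (EBIT − €29,000)(1 − 0.22) ÷ 1,990,000 = (EBIT − €813,000)(1 − 0.22) ÷ 1,070,000.
The (1 − t) factor cancels: (EBIT − 29,000) × 1,070,000 = (EBIT − 813,000) × 1,990,000.
EBIT × (1,990,000 − 1,070,000) = 813,000 × 1,990,000 − 29,000 × 1,070,000 = 1,586,840,000,000, so EBIT = 1,586,840,000,000 ÷ 920,000 = 1,724,826.09.

€1,724,826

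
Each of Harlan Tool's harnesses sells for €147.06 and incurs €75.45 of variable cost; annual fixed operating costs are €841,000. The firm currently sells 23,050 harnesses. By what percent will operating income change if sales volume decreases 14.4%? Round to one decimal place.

At 23,050 units, contribution = 23,050 × €71.61 = €1,650,610.50.
Operating income = contribution − fixed costs = €1,650,610.50 − €841,000 = €809,610.50.
DOL = contribution ÷ EBIT = €1,650,610.50 ÷ €809,610.50 = 2.0388.
Operating income changes by 2.0388 × -14.4% = -29.4%.

-29.4%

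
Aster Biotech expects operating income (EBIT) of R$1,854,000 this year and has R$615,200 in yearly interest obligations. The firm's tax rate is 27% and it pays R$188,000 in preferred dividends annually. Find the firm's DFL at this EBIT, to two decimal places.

Annual interest charges come to R$615,200.00.
Pre-tax preferred-dividend burden = R$188,000 ÷ (1 − 0.27) = R$257,534.25.
DFL = EBIT ÷ [EBIT − I − D_p/(1−t)] = R$1,854,000 ÷ [R$1,854,000 − R$615,200.00 − R$257,534.25] = R$1,854,000 ÷ R$981,265.75 = 1.8894.

1.89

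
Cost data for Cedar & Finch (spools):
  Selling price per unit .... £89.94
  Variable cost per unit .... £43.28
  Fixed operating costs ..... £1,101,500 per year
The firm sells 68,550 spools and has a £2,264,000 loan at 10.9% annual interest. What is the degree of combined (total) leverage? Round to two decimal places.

1.73

Contribution at this volume is 68,550 × £46.66 = £3,198,543.00.
Subtracting fixed costs: EBIT = £3,198,543.00 − £1,101,500 = £2,097,043.00. Interest = £246,776.00, so EBIT − I = £1,850,267.00.
Degree of total leverage = total CM / (EBIT − interest) = £3,198,543.00 / £1,850,267.00 = 1.7287.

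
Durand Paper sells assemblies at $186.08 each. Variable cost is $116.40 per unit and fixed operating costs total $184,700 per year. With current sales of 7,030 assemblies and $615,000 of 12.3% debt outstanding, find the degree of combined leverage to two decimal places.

2.13

Contribution at this volume is 7,030 × $69.68 = $489,850.40.
Subtracting fixed costs: EBIT = $489,850.40 − $184,700 = $305,150.40. Interest = $75,645.00.
DOL = $489,850.40 ÷ $305,150.40 = 1.6053; DFL = $305,150.40 ÷ $229,505.40 = 1.3296.
DCL = DOL × DFL = 1.6053 × 1.3296 = 2.1344.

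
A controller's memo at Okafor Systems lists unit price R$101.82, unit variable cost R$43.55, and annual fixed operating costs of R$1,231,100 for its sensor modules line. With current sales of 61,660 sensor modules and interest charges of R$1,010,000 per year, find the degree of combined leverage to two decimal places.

2.66

Total contribution margin = 61,660 × R$58.27 = R$3,592,928.20.
Operating income = contribution − fixed costs = R$3,592,928.20 − R$1,231,100 = R$2,361,828.20. Interest = R$1,010,000.00.
DOL = R$3,592,928.20 ÷ R$2,361,828.20 = 1.5212; DFL = R$2,361,828.20 ÷ R$1,351,828.20 = 1.7471.
Combined leverage = 1.5212 × 1.7471 = 2.6577.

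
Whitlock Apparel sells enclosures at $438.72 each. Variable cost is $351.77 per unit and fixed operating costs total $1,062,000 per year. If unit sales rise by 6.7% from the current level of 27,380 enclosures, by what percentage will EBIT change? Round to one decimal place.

+12.1%

Total contribution margin = 27,380 × $86.95 = $2,380,691.00.
Subtracting fixed costs: EBIT = $2,380,691.00 − $1,062,000 = $1,318,691.00.
So DOL = total CM / EBIT = $2,380,691.00 / $1,318,691.00 = 1.8053.
%ΔEBIT = DOL × %ΔSales = 1.8053 × +6.7% = +12.1%.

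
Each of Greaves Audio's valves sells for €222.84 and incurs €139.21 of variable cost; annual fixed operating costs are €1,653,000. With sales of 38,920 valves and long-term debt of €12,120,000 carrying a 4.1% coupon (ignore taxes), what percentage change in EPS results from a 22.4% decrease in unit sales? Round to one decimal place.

-66.0%

Contribution at this volume is 38,920 × €83.63 = €3,254,879.60.
EBIT = €3,254,879.60 − €1,653,000 = €1,601,879.60.
Interest = €496,920.00, so EBIT − I = €1,104,959.60.
DCL = total CM / (EBIT − I) = €3,254,879.60 / €1,104,959.60 = 2.9457.
%ΔEPS = DCL × %ΔSales = 2.9457 × -22.4% = -66.0%.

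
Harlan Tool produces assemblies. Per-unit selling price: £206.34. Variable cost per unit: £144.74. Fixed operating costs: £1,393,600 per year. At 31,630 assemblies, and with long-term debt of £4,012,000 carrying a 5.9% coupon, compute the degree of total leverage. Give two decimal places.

At 31,630 units, contribution = 31,630 × £61.60 = £1,948,408.00.
EBIT = £1,948,408.00 − £1,393,600 = £554,808.00. Interest = £236,708.00, so EBIT − I = £318,100.00.
DCL = contribution ÷ (EBIT − I) = £1,948,408.00 ÷ £318,100.00 = 6.1251.

6.13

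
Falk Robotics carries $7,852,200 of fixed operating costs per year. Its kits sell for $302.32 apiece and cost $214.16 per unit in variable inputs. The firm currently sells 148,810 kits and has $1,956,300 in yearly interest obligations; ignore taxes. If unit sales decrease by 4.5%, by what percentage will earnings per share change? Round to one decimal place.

-17.8%

Total contribution margin = 148,810 × $88.16 = $13,119,089.60.
EBIT = $13,119,089.60 − $7,852,200 = $5,266,889.60.
After interest of $1,956,300.00, pre-tax earnings = $3,310,589.60.
Degree of combined leverage = contribution ÷ (EBIT − I) = $13,119,089.60 ÷ $3,310,589.60 = 3.9628.
%ΔEPS = DCL × %ΔSales = 3.9628 × -4.5% = -17.8%.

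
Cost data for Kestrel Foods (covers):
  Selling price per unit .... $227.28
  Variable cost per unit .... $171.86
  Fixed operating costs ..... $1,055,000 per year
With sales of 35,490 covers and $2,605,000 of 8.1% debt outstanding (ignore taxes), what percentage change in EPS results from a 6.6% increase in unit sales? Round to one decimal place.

+18.5%

At 35,490 units, contribution = 35,490 × $55.42 = $1,966,855.80.
Subtracting fixed costs: EBIT = $1,966,855.80 − $1,055,000 = $911,855.80.
Interest = $211,005.00, so EBIT − I = $700,850.80.
Degree of combined leverage = contribution ÷ (EBIT − I) = $1,966,855.80 ÷ $700,850.80 = 2.8064.
%ΔEPS = DCL × %ΔSales = 2.8064 × +6.6% = +18.5%.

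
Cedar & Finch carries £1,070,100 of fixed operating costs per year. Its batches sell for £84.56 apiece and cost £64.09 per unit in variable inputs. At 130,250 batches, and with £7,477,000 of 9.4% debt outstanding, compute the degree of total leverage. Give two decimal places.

Contribution at this volume is 130,250 × £20.47 = £2,666,217.50.
Operating income = contribution − fixed costs = £2,666,217.50 − £1,070,100 = £1,596,117.50. Interest = £702,838.00.
DOL = £2,666,217.50 ÷ £1,596,117.50 = 1.6704; DFL = £1,596,117.50 ÷ £893,279.50 = 1.7868.
Combined leverage = 1.6704 × 1.7868 = 2.9847.

2.98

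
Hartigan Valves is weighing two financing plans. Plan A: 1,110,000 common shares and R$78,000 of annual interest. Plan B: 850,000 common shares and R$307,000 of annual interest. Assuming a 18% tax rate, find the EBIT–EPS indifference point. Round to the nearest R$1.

R$1,055,654

At indifference, (EBIT − 78,000)(1 − t)/1,110,000 = (EBIT − 307,000)(1 − t)/850,000.
Cancelling (1 − t) and cross-multiplying: 850,000·(EBIT − 78,000) = 1,110,000·(EBIT − 307,000).
EBIT × (1,110,000 − 850,000) = 307,000 × 1,110,000 − 78,000 × 850,000 = 274,470,000,000, so EBIT = 274,470,000,000 ÷ 260,000 = 1,055,653.85.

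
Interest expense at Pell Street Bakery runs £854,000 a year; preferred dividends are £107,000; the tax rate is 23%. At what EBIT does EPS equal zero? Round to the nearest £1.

Preferred dividends are paid after tax, so their pre-tax equivalent is £107,000 ÷ (1 − 0.23) = £138,961.04.
EPS = 0 when EBIT covers interest plus the pre-tax preferred burden: £854,000 + £138,961.04 = £992,961.04.

£992,961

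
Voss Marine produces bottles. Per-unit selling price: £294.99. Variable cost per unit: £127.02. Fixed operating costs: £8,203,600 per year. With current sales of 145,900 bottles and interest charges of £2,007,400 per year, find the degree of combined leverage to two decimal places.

1.71

At 145,900 units, contribution = 145,900 × £167.97 = £24,506,823.00.
Subtracting fixed costs: EBIT = £24,506,823.00 − £8,203,600 = £16,303,223.00. Interest = £2,007,400.00, so EBIT − I = £14,295,823.00.
Degree of total leverage = total CM / (EBIT − interest) = £24,506,823.00 / £14,295,823.00 = 1.7143.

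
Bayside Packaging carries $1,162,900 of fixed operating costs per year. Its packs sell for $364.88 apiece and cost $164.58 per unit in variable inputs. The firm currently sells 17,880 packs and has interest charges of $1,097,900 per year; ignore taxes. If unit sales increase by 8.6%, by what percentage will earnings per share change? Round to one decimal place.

Total contribution margin = 17,880 × $200.30 = $3,581,364.00.
Subtracting fixed costs: EBIT = $3,581,364.00 − $1,162,900 = $2,418,464.00.
Interest = $1,097,900.00, so EBIT − I = $1,320,564.00.
DCL = total CM / (EBIT − I) = $3,581,364.00 / $1,320,564.00 = 2.7120.
EPS therefore changes by 2.7120 × (+8.6%) = +23.3%.

+23.3%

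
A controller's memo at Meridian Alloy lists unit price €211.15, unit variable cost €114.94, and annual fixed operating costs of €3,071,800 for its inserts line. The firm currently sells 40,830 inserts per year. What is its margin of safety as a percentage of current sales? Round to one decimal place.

21.8%

Contribution margin per unit = €211.15 − €114.94 = €96.21. Break-even units = €3,071,800 ÷ €96.21 = 31,928.07; break-even revenue = 31,928.07 × €211.15 = €6,741,612.83.
Actual sales revenue = 40,830 × €211.15 = €8,621,254.50.
Margin of safety = (€8,621,254.50 − €6,741,612.83) ÷ €8,621,254.50 = 21.8%.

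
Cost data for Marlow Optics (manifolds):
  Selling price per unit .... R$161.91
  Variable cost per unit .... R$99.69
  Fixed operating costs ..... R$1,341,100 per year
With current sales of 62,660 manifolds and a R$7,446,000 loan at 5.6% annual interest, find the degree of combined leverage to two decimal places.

1.82

At 62,660 units, contribution = 62,660 × R$62.22 = R$3,898,705.20.
EBIT = R$3,898,705.20 − R$1,341,100 = R$2,557,605.20. Interest = R$416,976.00, so EBIT − I = R$2,140,629.20.
Degree of total leverage = total CM / (EBIT − interest) = R$3,898,705.20 / R$2,140,629.20 = 1.8213.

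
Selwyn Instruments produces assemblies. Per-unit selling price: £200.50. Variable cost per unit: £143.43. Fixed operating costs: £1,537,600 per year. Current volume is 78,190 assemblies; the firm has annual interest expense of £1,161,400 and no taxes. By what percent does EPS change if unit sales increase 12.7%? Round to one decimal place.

Total contribution margin = 78,190 × £57.07 = £4,462,303.30.
Operating income = contribution − fixed costs = £4,462,303.30 − £1,537,600 = £2,924,703.30.
After interest of £1,161,400.00, pre-tax earnings = £1,763,303.30.
Degree of combined leverage = contribution ÷ (EBIT − I) = £4,462,303.30 ÷ £1,763,303.30 = 2.5306.
EPS therefore changes by 2.5306 × (+12.7%) = +32.1%.

+32.1%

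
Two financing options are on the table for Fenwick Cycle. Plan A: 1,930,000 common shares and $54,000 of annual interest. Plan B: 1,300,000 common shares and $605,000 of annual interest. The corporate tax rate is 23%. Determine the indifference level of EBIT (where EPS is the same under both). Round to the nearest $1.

Set EPS_A = EPS_B: (EBIT − $54,000)(1 − 0.23) ÷ 1,930,000 = (EBIT − $605,000)(1 − 0.23) ÷ 1,300,000.
The (1 − t) factor cancels: (EBIT − 54,000) × 1,300,000 = (EBIT − 605,000) × 1,930,000.
Solving, EBIT = (605,000·1,930,000 − 54,000·1,300,000) / (1,930,000 − 1,300,000) = 1,097,450,000,000 / 630,000 = 1,741,984.13.

$1,741,984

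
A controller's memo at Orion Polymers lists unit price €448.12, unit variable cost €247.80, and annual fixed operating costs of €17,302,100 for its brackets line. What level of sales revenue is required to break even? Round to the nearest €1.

€38,705,157

Contribution margin per unit = €448.12 − €247.80 = €200.32, a CM ratio of €200.32 ÷ €448.12 = 0.4470.
Break-even revenue = fixed costs × price ÷ CM = €17,302,100 × €448.12 ÷ €200.32 = €38,705,157.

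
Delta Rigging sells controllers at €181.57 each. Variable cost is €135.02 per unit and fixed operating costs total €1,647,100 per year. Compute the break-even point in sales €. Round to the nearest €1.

Contribution margin per unit = €181.57 − €135.02 = €46.55, a CM ratio of €46.55 ÷ €181.57 = 0.2564.
Break-even revenue = fixed costs × price ÷ CM = €1,647,100 × €181.57 ÷ €46.55 = €6,424,575.

€6,424,575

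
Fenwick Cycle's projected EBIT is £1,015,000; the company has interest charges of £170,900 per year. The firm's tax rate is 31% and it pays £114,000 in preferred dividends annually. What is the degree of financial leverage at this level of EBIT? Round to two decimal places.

Interest = £170,900.00.
Preferred dividends grossed up pre-tax: £114,000 / (1 − 0.31) = £165,217.39.
DFL = EBIT ÷ [EBIT − I − D_p/(1−t)] = £1,015,000 ÷ [£1,015,000 − £170,900.00 − £165,217.39] = £1,015,000 ÷ £678,882.61 = 1.4951.

1.50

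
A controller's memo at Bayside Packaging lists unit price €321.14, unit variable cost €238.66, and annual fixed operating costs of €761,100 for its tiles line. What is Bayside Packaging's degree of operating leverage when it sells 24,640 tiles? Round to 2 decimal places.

1.60

Total contribution margin = 24,640 × €82.48 = €2,032,307.20.
Operating income = contribution − fixed costs = €2,032,307.20 − €761,100 = €1,271,207.20.
DOL = contribution ÷ EBIT = €2,032,307.20 ÷ €1,271,207.20 = 1.5987.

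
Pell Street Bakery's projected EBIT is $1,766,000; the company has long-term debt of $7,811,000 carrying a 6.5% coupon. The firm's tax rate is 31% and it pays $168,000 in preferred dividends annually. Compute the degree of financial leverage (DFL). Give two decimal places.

Annual interest charges come to $507,715.00.
Pre-tax preferred-dividend burden = $168,000 ÷ (1 − 0.31) = $243,478.26.
DFL = EBIT ÷ [EBIT − I − D_p/(1−t)] = $1,766,000 ÷ [$1,766,000 − $507,715.00 − $243,478.26] = $1,766,000 ÷ $1,014,806.74 = 1.7402.

1.74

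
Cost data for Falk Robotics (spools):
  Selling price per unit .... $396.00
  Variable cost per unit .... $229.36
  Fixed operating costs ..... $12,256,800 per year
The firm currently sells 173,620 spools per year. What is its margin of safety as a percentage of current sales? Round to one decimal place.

57.6%

Each unit contributes $396.00 − $229.36 = $166.64. Break-even units = $12,256,800 ÷ $166.64 = 73,552.57; break-even revenue = 73,552.57 × $396.00 = $29,126,817.09.
Actual sales revenue = 173,620 × $396.00 = $68,753,520.00.
Margin of safety = ($68,753,520.00 − $29,126,817.09) ÷ $68,753,520.00 = 57.6%.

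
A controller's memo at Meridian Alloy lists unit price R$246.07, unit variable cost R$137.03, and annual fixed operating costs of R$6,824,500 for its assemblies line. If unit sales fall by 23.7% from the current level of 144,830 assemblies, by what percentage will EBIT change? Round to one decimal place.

-41.7%

At 144,830 units, contribution = 144,830 × R$109.04 = R$15,792,263.20.
Subtracting fixed costs: EBIT = R$15,792,263.20 − R$6,824,500 = R$8,967,763.20.
DOL = contribution ÷ EBIT = R$15,792,263.20 ÷ R$8,967,763.20 = 1.7610.
Operating income changes by 1.7610 × -23.7% = -41.7%.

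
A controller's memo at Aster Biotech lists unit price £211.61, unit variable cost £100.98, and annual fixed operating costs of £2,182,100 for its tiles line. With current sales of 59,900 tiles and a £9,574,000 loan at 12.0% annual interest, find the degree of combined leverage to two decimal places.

2.01

Contribution at this volume is 59,900 × £110.63 = £6,626,737.00.
Subtracting fixed costs: EBIT = £6,626,737.00 − £2,182,100 = £4,444,637.00. Interest = £1,148,880.00.
DOL = £6,626,737.00 ÷ £4,444,637.00 = 1.4910; DFL = £4,444,637.00 ÷ £3,295,757.00 = 1.3486.
DCL = DOL × DFL = 1.4910 × 1.3486 = 2.0108.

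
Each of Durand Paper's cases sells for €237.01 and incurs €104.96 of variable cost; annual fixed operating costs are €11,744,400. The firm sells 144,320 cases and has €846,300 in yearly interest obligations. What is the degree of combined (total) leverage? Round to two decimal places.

At 144,320 units, contribution = 144,320 × €132.05 = €19,057,456.00.
EBIT = €19,057,456.00 − €11,744,400 = €7,313,056.00. Interest = €846,300.00, so EBIT − I = €6,466,756.00.
DCL = contribution ÷ (EBIT − I) = €19,057,456.00 ÷ €6,466,756.00 = 2.9470.

2.95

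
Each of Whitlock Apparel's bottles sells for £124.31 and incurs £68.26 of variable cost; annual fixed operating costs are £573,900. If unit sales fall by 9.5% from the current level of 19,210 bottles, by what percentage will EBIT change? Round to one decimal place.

-20.3%

Contribution at this volume is 19,210 × £56.05 = £1,076,720.50.
EBIT = £1,076,720.50 − £573,900 = £502,820.50.
Degree of operating leverage = £1,076,720.50 / £502,820.50 = 2.1414.
%ΔEBIT = DOL × %ΔSales = 2.1414 × -9.5% = -20.3%.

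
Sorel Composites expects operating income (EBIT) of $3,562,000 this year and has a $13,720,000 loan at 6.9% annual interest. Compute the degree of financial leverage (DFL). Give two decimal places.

Annual interest charges come to $946,680.00.
Degree of financial leverage = EBIT / (EBIT − interest) = $3,562,000 / $2,615,320.00 = 1.3620.

1.36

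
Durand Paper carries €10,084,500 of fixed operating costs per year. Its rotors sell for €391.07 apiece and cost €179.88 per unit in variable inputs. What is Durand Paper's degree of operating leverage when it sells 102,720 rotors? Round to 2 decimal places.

At 102,720 units, contribution = 102,720 × €211.19 = €21,693,436.80.
Operating income = contribution − fixed costs = €21,693,436.80 − €10,084,500 = €11,608,936.80.
DOL = contribution ÷ EBIT = €21,693,436.80 ÷ €11,608,936.80 = 1.8687.

1.87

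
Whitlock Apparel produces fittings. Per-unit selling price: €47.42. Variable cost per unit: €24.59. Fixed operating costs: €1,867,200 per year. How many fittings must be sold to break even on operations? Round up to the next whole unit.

81,788 fittings

Unit CM = price − variable cost = €47.42 − €24.59 = €22.83.
Units to break even: €1,867,200 ÷ €22.83 = 81,787.12, rounded up to 81,788.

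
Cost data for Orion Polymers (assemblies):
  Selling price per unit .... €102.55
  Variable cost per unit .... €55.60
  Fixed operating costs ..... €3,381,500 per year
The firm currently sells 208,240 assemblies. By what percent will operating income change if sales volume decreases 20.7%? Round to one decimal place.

Total contribution margin = 208,240 × €46.95 = €9,776,868.00.
Operating income = contribution − fixed costs = €9,776,868.00 − €3,381,500 = €6,395,368.00.
Degree of operating leverage = €9,776,868.00 / €6,395,368.00 = 1.5287.
%ΔEBIT = DOL × %ΔSales = 1.5287 × -20.7% = -31.6%.

-31.6%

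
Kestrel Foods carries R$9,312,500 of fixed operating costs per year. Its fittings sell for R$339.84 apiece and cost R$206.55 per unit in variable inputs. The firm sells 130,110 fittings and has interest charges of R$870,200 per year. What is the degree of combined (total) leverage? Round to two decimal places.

Total contribution margin = 130,110 × R$133.29 = R$17,342,361.90.
Subtracting fixed costs: EBIT = R$17,342,361.90 − R$9,312,500 = R$8,029,861.90. Interest = R$870,200.00, so EBIT − I = R$7,159,661.90.
DCL = contribution ÷ (EBIT − I) = R$17,342,361.90 ÷ R$7,159,661.90 = 2.4222.

2.42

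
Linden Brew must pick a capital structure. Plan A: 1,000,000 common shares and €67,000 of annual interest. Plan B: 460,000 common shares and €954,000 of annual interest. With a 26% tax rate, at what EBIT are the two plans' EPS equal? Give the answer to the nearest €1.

At indifference, (EBIT − 67,000)(1 − t)/1,000,000 = (EBIT − 954,000)(1 − t)/460,000.
Cancelling (1 − t) and cross-multiplying: 460,000·(EBIT − 67,000) = 1,000,000·(EBIT − 954,000).
EBIT × (1,000,000 − 460,000) = 954,000 × 1,000,000 − 67,000 × 460,000 = 923,180,000,000, so EBIT = 923,180,000,000 ÷ 540,000 = 1,709,592.59.

€1,709,593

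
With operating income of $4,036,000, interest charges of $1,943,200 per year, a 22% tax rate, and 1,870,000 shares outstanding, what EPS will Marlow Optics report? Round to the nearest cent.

$0.87

Interest = $1,943,200.00, so EBT = $4,036,000 − $1,943,200.00 = $2,092,800.00.
Net income = $2,092,800.00 × (1 − 0.22) = $1,632,384.00.
EPS = $1,632,384.00 ÷ 1,870,000 = $0.87.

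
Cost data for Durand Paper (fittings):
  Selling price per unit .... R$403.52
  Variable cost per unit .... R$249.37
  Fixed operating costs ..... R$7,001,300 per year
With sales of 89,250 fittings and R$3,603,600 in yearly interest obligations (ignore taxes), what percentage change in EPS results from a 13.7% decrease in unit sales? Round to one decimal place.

-59.8%

Contribution at this volume is 89,250 × R$154.15 = R$13,757,887.50.
EBIT = R$13,757,887.50 − R$7,001,300 = R$6,756,587.50.
Interest = R$3,603,600.00, so EBIT − I = R$3,152,987.50.
DCL = total CM / (EBIT − I) = R$13,757,887.50 / R$3,152,987.50 = 4.3634.
EPS therefore changes by 4.3634 × (-13.7%) = -59.8%.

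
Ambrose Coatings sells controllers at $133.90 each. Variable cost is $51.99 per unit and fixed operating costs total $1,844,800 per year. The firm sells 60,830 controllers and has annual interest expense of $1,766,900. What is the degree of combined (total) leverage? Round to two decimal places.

Total contribution margin = 60,830 × $81.91 = $4,982,585.30.
Operating income = contribution − fixed costs = $4,982,585.30 − $1,844,800 = $3,137,785.30. Interest = $1,766,900.00.
DOL = $4,982,585.30 ÷ $3,137,785.30 = 1.5879; DFL = $3,137,785.30 ÷ $1,370,885.30 = 2.2889.
DCL = DOL × DFL = 1.5879 × 2.2889 = 3.6345.

3.63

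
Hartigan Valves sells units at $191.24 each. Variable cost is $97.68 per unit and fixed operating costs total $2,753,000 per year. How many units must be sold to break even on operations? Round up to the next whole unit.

29,425 units

Unit CM = price − variable cost = $191.24 − $97.68 = $93.56.
Units to break even: $2,753,000 ÷ $93.56 = 29,424.97, rounded up to 29,425.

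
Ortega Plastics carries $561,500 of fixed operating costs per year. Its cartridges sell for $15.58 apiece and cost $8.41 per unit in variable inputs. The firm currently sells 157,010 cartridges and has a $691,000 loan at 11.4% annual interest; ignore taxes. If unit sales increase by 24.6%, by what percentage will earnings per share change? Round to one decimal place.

Total contribution margin = 157,010 × $7.17 = $1,125,761.70.
Subtracting fixed costs: EBIT = $1,125,761.70 − $561,500 = $564,261.70.
Interest = $78,774.00, so EBIT − I = $485,487.70.
DCL = total CM / (EBIT − I) = $1,125,761.70 / $485,487.70 = 2.3188.
%ΔEPS = DCL × %ΔSales = 2.3188 × +24.6% = +57.0%.

+57.0%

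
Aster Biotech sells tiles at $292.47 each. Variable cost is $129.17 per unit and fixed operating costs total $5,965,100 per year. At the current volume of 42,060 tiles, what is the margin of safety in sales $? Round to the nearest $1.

Each unit contributes $292.47 − $129.17 = $163.30. Break-even units = $5,965,100 ÷ $163.30 = 36,528.48; break-even revenue = 36,528.48 × $292.47 = $10,683,483.14.
Actual sales revenue = 42,060 × $292.47 = $12,301,288.20.
Margin of safety = $12,301,288.20 − $10,683,483.14 = $1,617,805.

$1,617,805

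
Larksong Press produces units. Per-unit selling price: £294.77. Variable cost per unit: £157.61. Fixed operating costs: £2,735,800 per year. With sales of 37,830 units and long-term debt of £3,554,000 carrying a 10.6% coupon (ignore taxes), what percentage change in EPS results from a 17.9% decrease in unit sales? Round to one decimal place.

Contribution at this volume is 37,830 × £137.16 = £5,188,762.80.
Subtracting fixed costs: EBIT = £5,188,762.80 − £2,735,800 = £2,452,962.80.
After interest of £376,724.00, pre-tax earnings = £2,076,238.80.
DCL = total CM / (EBIT − I) = £5,188,762.80 / £2,076,238.80 = 2.4991.
%ΔEPS = DCL × %ΔSales = 2.4991 × -17.9% = -44.7%.

-44.7%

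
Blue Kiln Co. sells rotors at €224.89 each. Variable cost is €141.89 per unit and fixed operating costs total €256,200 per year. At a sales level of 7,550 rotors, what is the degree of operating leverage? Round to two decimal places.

At 7,550 units, contribution = 7,550 × €83.00 = €626,650.00.
EBIT = €626,650.00 − €256,200 = €370,450.00.
So DOL = total CM / EBIT = €626,650.00 / €370,450.00 = 1.6916.

1.69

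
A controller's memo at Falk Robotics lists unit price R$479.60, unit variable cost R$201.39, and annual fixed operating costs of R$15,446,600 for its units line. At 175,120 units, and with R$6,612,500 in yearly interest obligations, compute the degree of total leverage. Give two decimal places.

Total contribution margin = 175,120 × R$278.21 = R$48,720,135.20.
Operating income = contribution − fixed costs = R$48,720,135.20 − R$15,446,600 = R$33,273,535.20. Interest = R$6,612,500.00, so EBIT − I = R$26,661,035.20.
Degree of total leverage = total CM / (EBIT − interest) = R$48,720,135.20 / R$26,661,035.20 = 1.8274.

1.83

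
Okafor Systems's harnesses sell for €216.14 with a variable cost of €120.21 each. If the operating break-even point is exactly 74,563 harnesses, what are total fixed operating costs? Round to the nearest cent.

€7,152,828.59

Each unit contributes €216.14 − €120.21 = €95.93.
Since BE = FC / CM, FC = 74,563 × €95.93 = €7,152,828.59.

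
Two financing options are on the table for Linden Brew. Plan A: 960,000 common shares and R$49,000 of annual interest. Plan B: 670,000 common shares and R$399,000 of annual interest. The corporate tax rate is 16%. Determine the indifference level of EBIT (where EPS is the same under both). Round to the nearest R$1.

R$1,207,621

At indifference, (EBIT − 49,000)(1 − t)/960,000 = (EBIT − 399,000)(1 − t)/670,000.
The (1 − t) factor cancels: (EBIT − 49,000) × 670,000 = (EBIT − 399,000) × 960,000.
EBIT × (960,000 − 670,000) = 399,000 × 960,000 − 49,000 × 670,000 = 350,210,000,000, so EBIT = 350,210,000,000 ÷ 290,000 = 1,207,620.69.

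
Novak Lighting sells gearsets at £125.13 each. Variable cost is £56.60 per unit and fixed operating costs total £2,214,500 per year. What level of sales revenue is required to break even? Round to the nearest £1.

Contribution margin per unit = £125.13 − £56.60 = £68.53, a CM ratio of £68.53 ÷ £125.13 = 0.5477.
Break-even revenue = fixed costs × price ÷ CM = £2,214,500 × £125.13 ÷ £68.53 = £4,043,490.

£4,043,490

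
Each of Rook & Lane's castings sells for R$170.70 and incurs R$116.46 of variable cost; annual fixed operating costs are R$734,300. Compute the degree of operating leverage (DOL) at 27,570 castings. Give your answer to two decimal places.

Contribution at this volume is 27,570 × R$54.24 = R$1,495,396.80.
EBIT = R$1,495,396.80 − R$734,300 = R$761,096.80.
So DOL = total CM / EBIT = R$1,495,396.80 / R$761,096.80 = 1.9648.

1.96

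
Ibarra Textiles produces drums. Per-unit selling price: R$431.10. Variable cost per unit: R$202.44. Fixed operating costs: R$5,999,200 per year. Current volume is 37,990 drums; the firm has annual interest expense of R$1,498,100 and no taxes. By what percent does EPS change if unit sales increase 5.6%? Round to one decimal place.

At 37,990 units, contribution = 37,990 × R$228.66 = R$8,686,793.40.
EBIT = R$8,686,793.40 − R$5,999,200 = R$2,687,593.40.
Interest = R$1,498,100.00, so EBIT − I = R$1,189,493.40.
DCL = total CM / (EBIT − I) = R$8,686,793.40 / R$1,189,493.40 = 7.3029.
EPS therefore changes by 7.3029 × (+5.6%) = +40.9%.

+40.9%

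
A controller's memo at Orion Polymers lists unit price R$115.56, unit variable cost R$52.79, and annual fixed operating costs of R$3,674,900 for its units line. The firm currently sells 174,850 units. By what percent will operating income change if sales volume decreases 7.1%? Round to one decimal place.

-10.7%

At 174,850 units, contribution = 174,850 × R$62.77 = R$10,975,334.50.
EBIT = R$10,975,334.50 − R$3,674,900 = R$7,300,434.50.
So DOL = total CM / EBIT = R$10,975,334.50 / R$7,300,434.50 = 1.5034.
Operating income changes by 1.5034 × -7.1% = -10.7%.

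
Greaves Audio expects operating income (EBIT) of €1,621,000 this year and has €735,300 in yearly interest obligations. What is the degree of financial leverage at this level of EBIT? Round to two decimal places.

Interest = €735,300.00.
Degree of financial leverage = EBIT / (EBIT − interest) = €1,621,000 / €885,700.00 = 1.8302.

1.83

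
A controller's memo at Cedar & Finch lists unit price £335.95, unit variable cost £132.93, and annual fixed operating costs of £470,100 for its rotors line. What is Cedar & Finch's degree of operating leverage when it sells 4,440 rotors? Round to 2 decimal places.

2.09

Total contribution margin = 4,440 × £203.02 = £901,408.80.
Subtracting fixed costs: EBIT = £901,408.80 − £470,100 = £431,308.80.
Degree of operating leverage = £901,408.80 / £431,308.80 = 2.0899.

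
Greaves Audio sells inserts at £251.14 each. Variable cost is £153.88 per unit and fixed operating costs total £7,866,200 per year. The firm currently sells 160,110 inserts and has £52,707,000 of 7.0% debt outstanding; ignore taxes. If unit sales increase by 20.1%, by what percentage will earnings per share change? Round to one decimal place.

+77.9%

Total contribution margin = 160,110 × £97.26 = £15,572,298.60.
Operating income = contribution − fixed costs = £15,572,298.60 − £7,866,200 = £7,706,098.60.
After interest of £3,689,490.00, pre-tax earnings = £4,016,608.60.
DCL = total CM / (EBIT − I) = £15,572,298.60 / £4,016,608.60 = 3.8770.
%ΔEPS = DCL × %ΔSales = 3.8770 × +20.1% = +77.9%.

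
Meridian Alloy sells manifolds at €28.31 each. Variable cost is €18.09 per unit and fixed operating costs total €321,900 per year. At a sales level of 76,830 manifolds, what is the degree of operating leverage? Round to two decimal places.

At 76,830 units, contribution = 76,830 × €10.22 = €785,202.60.
Operating income = contribution − fixed costs = €785,202.60 − €321,900 = €463,302.60.
So DOL = total CM / EBIT = €785,202.60 / €463,302.60 = 1.6948.

1.69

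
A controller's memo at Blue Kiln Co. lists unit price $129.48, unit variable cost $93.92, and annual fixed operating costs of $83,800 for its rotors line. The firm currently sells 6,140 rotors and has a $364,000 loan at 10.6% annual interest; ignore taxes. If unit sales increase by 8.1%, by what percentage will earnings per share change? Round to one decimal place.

Contribution at this volume is 6,140 × $35.56 = $218,338.40.
Subtracting fixed costs: EBIT = $218,338.40 − $83,800 = $134,538.40.
Interest = $38,584.00, so EBIT − I = $95,954.40.
Degree of combined leverage = contribution ÷ (EBIT − I) = $218,338.40 ÷ $95,954.40 = 2.2754.
%ΔEPS = DCL × %ΔSales = 2.2754 × +8.1% = +18.4%.

+18.4%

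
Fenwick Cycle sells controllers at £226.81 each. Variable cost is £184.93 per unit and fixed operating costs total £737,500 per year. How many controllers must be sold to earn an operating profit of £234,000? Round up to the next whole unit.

23,198 controllers

Unit CM = price − variable cost = £226.81 − £184.93 = £41.88.
Need Q such that Q × £41.88 − £737,500 = £234,000, i.e. Q = £971,500 / £41.88 = 23,197.23 → 23,198.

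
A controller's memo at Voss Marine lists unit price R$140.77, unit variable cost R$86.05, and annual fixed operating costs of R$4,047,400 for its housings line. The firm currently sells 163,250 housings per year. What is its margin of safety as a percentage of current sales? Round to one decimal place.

54.7%

Each unit contributes R$140.77 − R$86.05 = R$54.72. Break-even units = R$4,047,400 ÷ R$54.72 = 73,965.64; break-even revenue = 73,965.64 × R$140.77 = R$10,412,143.60.
Actual sales revenue = 163,250 × R$140.77 = R$22,980,702.50.
Margin of safety = (R$22,980,702.50 − R$10,412,143.60) ÷ R$22,980,702.50 = 54.7%.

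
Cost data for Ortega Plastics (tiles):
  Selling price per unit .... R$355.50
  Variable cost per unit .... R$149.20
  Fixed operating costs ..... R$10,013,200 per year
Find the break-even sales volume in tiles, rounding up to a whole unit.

Each unit contributes R$355.50 − R$149.20 = R$206.30.
Break-even Q = R$10,013,200 / R$206.30 = 48,537.08 → 48,538 tiles.

48,538 tiles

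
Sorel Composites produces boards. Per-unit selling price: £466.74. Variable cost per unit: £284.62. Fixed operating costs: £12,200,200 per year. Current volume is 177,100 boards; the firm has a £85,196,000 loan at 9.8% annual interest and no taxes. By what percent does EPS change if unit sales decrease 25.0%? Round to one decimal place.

-68.9%

Contribution at this volume is 177,100 × £182.12 = £32,253,452.00.
EBIT = £32,253,452.00 − £12,200,200 = £20,053,252.00.
After interest of £8,349,208.00, pre-tax earnings = £11,704,044.00.
DCL = total CM / (EBIT − I) = £32,253,452.00 / £11,704,044.00 = 2.7558.
%ΔEPS = DCL × %ΔSales = 2.7558 × -25.0% = -68.9%.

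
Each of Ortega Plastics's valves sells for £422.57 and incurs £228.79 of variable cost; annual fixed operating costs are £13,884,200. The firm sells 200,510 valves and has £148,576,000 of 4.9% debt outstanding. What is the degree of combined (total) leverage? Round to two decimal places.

Contribution at this volume is 200,510 × £193.78 = £38,854,827.80.
Subtracting fixed costs: EBIT = £38,854,827.80 − £13,884,200 = £24,970,627.80. Interest = £7,280,224.00.
DOL = £38,854,827.80 ÷ £24,970,627.80 = 1.5560; DFL = £24,970,627.80 ÷ £17,690,403.80 = 1.4115.
Combined leverage = 1.5560 × 1.4115 = 2.1963.

2.20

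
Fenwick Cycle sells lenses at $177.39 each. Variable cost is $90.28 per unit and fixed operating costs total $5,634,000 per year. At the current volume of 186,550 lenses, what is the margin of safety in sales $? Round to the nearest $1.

$21,619,079

Contribution margin per unit = $177.39 − $90.28 = $87.11. Break-even units = $5,634,000 ÷ $87.11 = 64,676.85; break-even revenue = 64,676.85 × $177.39 = $11,473,025.60.
Actual sales revenue = 186,550 × $177.39 = $33,092,104.50.
Margin of safety = $33,092,104.50 − $11,473,025.60 = $21,619,079.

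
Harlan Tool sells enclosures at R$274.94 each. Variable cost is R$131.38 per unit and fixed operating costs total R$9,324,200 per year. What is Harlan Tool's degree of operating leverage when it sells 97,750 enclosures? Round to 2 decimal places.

Total contribution margin = 97,750 × R$143.56 = R$14,032,990.00.
Operating income = contribution − fixed costs = R$14,032,990.00 − R$9,324,200 = R$4,708,790.00.
So DOL = total CM / EBIT = R$14,032,990.00 / R$4,708,790.00 = 2.9802.

2.98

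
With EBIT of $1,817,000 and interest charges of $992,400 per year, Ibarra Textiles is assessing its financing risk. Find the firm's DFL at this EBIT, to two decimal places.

Annual interest charges come to $992,400.00.
Degree of financial leverage = EBIT / (EBIT − interest) = $1,817,000 / $824,600.00 = 2.2035.

2.20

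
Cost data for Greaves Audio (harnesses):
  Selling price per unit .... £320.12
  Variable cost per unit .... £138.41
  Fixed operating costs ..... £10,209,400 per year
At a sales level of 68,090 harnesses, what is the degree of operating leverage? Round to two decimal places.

Total contribution margin = 68,090 × £181.71 = £12,372,633.90.
EBIT = £12,372,633.90 − £10,209,400 = £2,163,233.90.
DOL = contribution ÷ EBIT = £12,372,633.90 ÷ £2,163,233.90 = 5.7195.

5.72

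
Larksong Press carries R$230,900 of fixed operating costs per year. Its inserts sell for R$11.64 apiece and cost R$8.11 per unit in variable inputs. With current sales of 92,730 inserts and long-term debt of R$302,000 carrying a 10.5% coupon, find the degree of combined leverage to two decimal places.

At 92,730 units, contribution = 92,730 × R$3.53 = R$327,336.90.
Subtracting fixed costs: EBIT = R$327,336.90 − R$230,900 = R$96,436.90. Interest = R$31,710.00, so EBIT − I = R$64,726.90.
Degree of total leverage = total CM / (EBIT − interest) = R$327,336.90 / R$64,726.90 = 5.0572.

5.06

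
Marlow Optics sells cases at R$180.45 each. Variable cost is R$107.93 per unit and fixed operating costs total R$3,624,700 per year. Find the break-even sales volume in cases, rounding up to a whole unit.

49,983 cases

Each unit contributes R$180.45 − R$107.93 = R$72.52.
Break-even Q = R$3,624,700 / R$72.52 = 49,982.07 → 49,983 cases.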